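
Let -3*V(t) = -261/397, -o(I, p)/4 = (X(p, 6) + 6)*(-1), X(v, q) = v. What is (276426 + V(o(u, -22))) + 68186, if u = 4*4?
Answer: 136811051/397 ≈ 3.4461e+5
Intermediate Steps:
u = 16
o(I, p) = 24 + 4*p (o(I, p) = -4*(p + 6)*(-1) = -4*(6 + p)*(-1) = -4*(-6 - p) = 24 + 4*p)
V(t) = 87/397 (V(t) = -(-87)/397 = -⅓*(-261/397) = 87/397)
(276426 + V(o(u, -22))) + 68186 = (276426 + 87/397) + 68186 = 109741209/397 + 68186 = 136811051/397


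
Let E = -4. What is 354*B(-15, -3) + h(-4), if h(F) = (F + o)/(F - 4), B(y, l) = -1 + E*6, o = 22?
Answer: -35409/4 ≈ -8852.3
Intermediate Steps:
B(y, l) = -25 (B(y, l) = -1 - 4*6 = -1 - 24 = -25)
h(F) = (22 + F)/(-4 + F) (h(F) = (F + 22)/(F - 4) = (22 + F)/(-4 + F))
354*B(-15, -3) + h(-4) = 354*(-25) + (22 - 4)/(-4 - 4) = -8850 + 18/(-8) = -8850 - ⅛*18 = -8850 - 9/4 = -35409/4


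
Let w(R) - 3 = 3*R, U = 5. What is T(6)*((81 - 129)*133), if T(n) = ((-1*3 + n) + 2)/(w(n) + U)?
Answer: -15960/13 ≈ -1227.7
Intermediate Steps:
w(R) = 3 + 3*R
T(n) = (-1 + n)/(8 + 3*n) (T(n) = ((-1*3 + n) + 2)/((3 + 3*n) + 5) = ((-3 + n) + 2)/(8 + 3*n) = (-1 + n)/(8 + 3*n))
T(6)*((81 - 129)*133) = ((-1 + 6)/(8 + 3*6))*((81 - 129)*133) = (5/(8 + 18))*(-48*133) = (5/26)*(-6384) = -15960/13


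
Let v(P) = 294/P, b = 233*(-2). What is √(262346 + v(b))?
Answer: 7*√290662607/233 ≈ 512.20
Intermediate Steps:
b = -466
√(262346 + v(b)) = √(262346 + 294/(-466)) = √(262346 + 294*(-1/466)) = √(262346 - 147/233) = √(61126471/233) = 7*√290662607/233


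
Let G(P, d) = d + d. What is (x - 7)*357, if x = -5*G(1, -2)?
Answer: 4641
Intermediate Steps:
G(P, d) = 2*d
x = 20 (x = -10*(-2) = -5*(-4) = 20)
(x - 7)*357 = (20 - 7)*357 = 13*357 = 4641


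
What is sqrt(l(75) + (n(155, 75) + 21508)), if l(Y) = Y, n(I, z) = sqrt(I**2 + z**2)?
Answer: sqrt(21583 + 5*sqrt(1186)) ≈ 147.50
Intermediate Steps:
sqrt(l(75) + (n(155, 75) + 21508)) = sqrt(75 + (sqrt(155**2 + 75**2) + 21508)) = sqrt(75 + (sqrt(24025 + 5625) + 21508)) = sqrt(75 + (sqrt(29650) + 21508)) = sqrt(75 + (5*sqrt(1186) + 21508)) = sqrt(75 + (21508 + 5*sqrt(1186))) = sqrt(21583 + 5*sqrt(1186))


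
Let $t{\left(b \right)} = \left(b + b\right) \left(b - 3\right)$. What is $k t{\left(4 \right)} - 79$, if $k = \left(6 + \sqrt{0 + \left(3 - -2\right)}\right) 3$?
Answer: $65 + 24 \sqrt{5} \approx 118.67$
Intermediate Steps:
$t{\left(b \right)} = 2 b \left(-3 + b\right)$
$k = 18 + 3 \sqrt{5}$ ($k = \left(6 + \sqrt{0 + \left(3 + 2\right)}\right) 3 = \left(6 + \sqrt{0 + 5}\right) 3 = \left(6 + \sqrt{5}\right) 3 = 18 + 3 \sqrt{5} \approx 24.708$)
$k t{\left(4 \right)} - 79 = \left(18 + 3 \sqrt{5}\right) 2 \cdot 4 \left(-3 + 4\right) - 79 = \left(18 + 3 \sqrt{5}\right) 2 \cdot 4 \cdot 1 - 79 = \left(18 + 3 \sqrt{5}\right) 8 - 79 = \left(144 + 24 \sqrt{5}\right) - 79 = 65 + 24 \sqrt{5}$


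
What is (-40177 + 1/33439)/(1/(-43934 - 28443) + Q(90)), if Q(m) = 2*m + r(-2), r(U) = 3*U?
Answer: -97236958014654/421117290083 ≈ -230.90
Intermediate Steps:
Q(m) = -6 + 2*m (Q(m) = 2*m + 3*(-2) = 2*m - 6 = -6 + 2*m)
(-40177 + 1/33439)/(1/(-43934 - 28443) + Q(90)) = (-40177 + 1/33439)/(1/(-43934 - 28443) + (-6 + 2*90)) = (-40177 + 1/33439)/(1/(-72377) + (-6 + 180)) = -1343478702/(33439*(-1/72377 + 174)) = -1343478702/(33439*12593597/72377) = -1343478702/33439*72377/12593597 = -97236958014654/421117290083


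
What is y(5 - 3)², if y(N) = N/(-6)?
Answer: ⅑ ≈ 0.11111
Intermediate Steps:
y(N) = -N/6 (y(N) = N*(-⅙) = -N/6)
y(5 - 3)² = (-(5 - 3)/6)² = (-⅙*2)² = (-⅓)² = ⅑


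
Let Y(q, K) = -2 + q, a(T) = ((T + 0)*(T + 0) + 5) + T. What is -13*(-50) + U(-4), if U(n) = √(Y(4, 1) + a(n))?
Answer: 650 + √19 ≈ 654.36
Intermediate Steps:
a(T) = 5 + T + T² (a(T) = (T*T + 5) + T = (T² + 5) + T = (5 + T²) + T = 5 + T + T²)
U(n) = √(7 + n + n²) (U(n) = √((-2 + 4) + (5 + n + n²)) = √(2 + (5 + n + n²)) = √(7 + n + n²))
-13*(-50) + U(-4) = -13*(-50) + √(7 - 4 + (-4)²) = 650 + √(7 - 4 + 16) = 650 + √19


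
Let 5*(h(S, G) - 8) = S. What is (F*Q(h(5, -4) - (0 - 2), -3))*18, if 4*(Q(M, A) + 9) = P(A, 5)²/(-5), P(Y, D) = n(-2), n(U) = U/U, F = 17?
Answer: -27693/10 ≈ -2769.3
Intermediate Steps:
h(S, G) = 8 + S/5
n(U) = 1
P(Y, D) = 1
Q(M, A) = -181/20 (Q(M, A) = -9 + (1²/(-5))/4 = -9 + (1*(-⅕))/4 = -9 + (¼)*(-⅕) = -9 - 1/20 = -181/20)
(F*Q(h(5, -4) - (0 - 2), -3))*18 = (17*(-181/20))*18 = -3077/20*18 = -27693/10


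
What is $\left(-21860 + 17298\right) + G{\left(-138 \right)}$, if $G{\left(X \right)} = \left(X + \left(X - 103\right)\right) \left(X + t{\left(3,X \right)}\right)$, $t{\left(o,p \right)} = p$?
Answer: $100042$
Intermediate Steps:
$G{\left(X \right)} = 2 X \left(-103 + 2 X\right)$ ($G{\left(X \right)} = \left(X + \left(X - 103\right)\right) \left(X + X\right) = \left(X + \left(-103 + X\right)\right) 2 X = \left(-103 + 2 X\right) 2 X = 2 X \left(-103 + 2 X\right)$)
$\left(-21860 + 17298\right) + G{\left(-138 \right)} = \left(-21860 + 17298\right) + 2 \left(-138\right) \left(-103 + 2 \left(-138\right)\right) = -4562 + 2 \left(-138\right) \left(-103 - 276\right) = -4562 + 2 \left(-138\right) \left(-379\right) = -4562 + 104604 = 100042$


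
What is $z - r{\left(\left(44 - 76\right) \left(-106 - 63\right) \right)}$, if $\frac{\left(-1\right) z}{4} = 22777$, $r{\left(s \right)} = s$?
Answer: $-96516$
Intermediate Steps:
$z = -91108$ ($z = \left(-4\right) 22777 = -91108$)
$z - r{\left(\left(44 - 76\right) \left(-106 - 63\right) \right)} = -91108 - \left(44 - 76\right) \left(-106 - 63\right) = -91108 - \left(-32\right) \left(-169\right) = -91108 - 5408 = -96516$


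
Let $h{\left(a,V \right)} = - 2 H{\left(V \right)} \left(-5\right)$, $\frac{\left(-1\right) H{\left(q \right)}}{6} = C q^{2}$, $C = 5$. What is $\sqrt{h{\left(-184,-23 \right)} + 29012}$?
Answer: $2 i \sqrt{32422} \approx 360.12 i$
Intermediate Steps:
$H{\left(q \right)} = - 30 q^{2}$ ($H{\left(q \right)} = - 6 \cdot 5 q^{2} = - 30 q^{2}$)
$h{\left(a,V \right)} = - 300 V^{2}$ ($h{\left(a,V \right)} = - 2 \left(- 30 V^{2}\right) \left(-5\right) = 60 V^{2} \left(-5\right) = - 300 V^{2}$)
$\sqrt{h{\left(-184,-23 \right)} + 29012} = \sqrt{- 300 \left(-23\right)^{2} + 29012} = \sqrt{\left(-300\right) 529 + 29012} = \sqrt{-158700 + 29012} = \sqrt{-129688} = 2 i \sqrt{32422}$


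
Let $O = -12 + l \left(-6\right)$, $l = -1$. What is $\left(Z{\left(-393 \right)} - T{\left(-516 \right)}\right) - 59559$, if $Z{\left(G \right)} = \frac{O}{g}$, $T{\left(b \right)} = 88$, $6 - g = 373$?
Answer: $- \frac{21890443}{367} \approx -59647.0$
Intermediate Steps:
$g = -367$ ($g = 6 - 373 = -367$)
$O = -6$ ($O = -12 - -6 = -12 + 6 = -6$)
$Z{\left(G \right)} = \frac{6}{367}$ ($Z{\left(G \right)} = - \frac{6}{-367} = \left(-6\right) \left(- \frac{1}{367}\right) = \frac{6}{367}$)
$\left(Z{\left(-393 \right)} - T{\left(-516 \right)}\right) - 59559 = \left(\frac{6}{367} - 88\right) - 59559 = - \frac{32290}{367} - 59559 = - \frac{21890443}{367}$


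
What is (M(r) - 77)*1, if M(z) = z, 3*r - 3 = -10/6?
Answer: -689/9 ≈ -76.556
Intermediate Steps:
r = 4/9 (r = 1 + (-10/6)/3 = 1 + (-10*⅙)/3 = 1 + (⅓)*(-5/3) = 1 - 5/9 = 4/9 ≈ 0.44444)
(M(r) - 77)*1 = (4/9 - 77)*1 = -689/9*1 = -689/9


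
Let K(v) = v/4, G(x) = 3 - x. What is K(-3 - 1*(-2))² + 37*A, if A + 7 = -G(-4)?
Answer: -8287/16 ≈ -517.94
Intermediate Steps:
K(v) = v/4 (K(v) = v*(¼) = v/4)
A = -14 (A = -7 - (3 - 1*(-4)) = -7 - (3 + 4) = -7 - 1*7 = -7 - 7 = -14)
K(-3 - 1*(-2))² + 37*A = ((-3 - 1*(-2))/4)² + 37*(-14) = ((-3 + 2)/4)² - 518 = ((¼)*(-1))² - 518 = (-¼)² - 518 = 1/16 - 518 = -8287/16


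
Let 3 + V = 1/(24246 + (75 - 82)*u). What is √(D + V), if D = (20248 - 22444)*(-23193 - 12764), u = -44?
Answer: 103*√4487307414062/24554 ≈ 8886.0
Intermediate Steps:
D = 78961572 (D = -2196*(-35957) = 78961572)
V = -73661/24554 (V = -3 + 1/(24246 + (75 - 82)*(-44)) = -3 + 1/(24246 - 7*(-44)) = -3 + 1/(24246 + 308) = -3 + 1/24554 = -73661/24554 ≈ -3.0000)
√(D + V) = √(78961572 - 73661/24554) = √(1938822365227/24554) = 103*√4487307414062/24554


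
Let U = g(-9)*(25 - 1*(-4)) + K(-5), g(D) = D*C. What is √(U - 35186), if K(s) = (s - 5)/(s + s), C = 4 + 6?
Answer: I*√37795 ≈ 194.41*I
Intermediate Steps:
C = 10
g(D) = 10*D (g(D) = D*10 = 10*D)
K(s) = (-5 + s)/(2*s) (K(s) = (-5 + s)/((2*s)) = (-5 + s)*(1/(2*s)) = (-5 + s)/(2*s))
U = -2609 (U = (10*(-9))*(25 - 1*(-4)) + (½)*(-5 - 5)/(-5) = -90*(25 + 4) + (½)*(-⅕)*(-10) = -90*29 + 1 = -2610 + 1 = -2609)
√(U - 35186) = √(-2609 - 35186) = √(-37795) = I*√37795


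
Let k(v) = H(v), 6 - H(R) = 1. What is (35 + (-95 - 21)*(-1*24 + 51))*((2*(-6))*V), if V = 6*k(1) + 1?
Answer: 1152084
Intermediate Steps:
H(R) = 5 (H(R) = 6 - 1*1 = 6 - 1 = 5)
k(v) = 5
V = 31 (V = 6*5 + 1 = 30 + 1 = 31)
(35 + (-95 - 21)*(-1*24 + 51))*((2*(-6))*V) = (35 + (-95 - 21)*(-1*24 + 51))*((2*(-6))*31) = (35 - 116*(-24 + 51))*(-12*31) = (35 - 116*27)*(-372) = (35 - 3132)*(-372) = -3097*(-372) = 1152084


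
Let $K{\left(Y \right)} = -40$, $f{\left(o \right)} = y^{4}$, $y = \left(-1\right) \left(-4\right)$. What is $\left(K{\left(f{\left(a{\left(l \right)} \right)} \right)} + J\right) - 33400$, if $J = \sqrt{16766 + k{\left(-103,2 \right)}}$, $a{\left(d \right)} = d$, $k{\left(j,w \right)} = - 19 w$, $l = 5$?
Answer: $-33440 + 2 \sqrt{4182} \approx -33311.0$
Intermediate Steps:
$y = 4$
$J = 2 \sqrt{4182}$ ($J = \sqrt{16766 - 38} = \sqrt{16728} = 2 \sqrt{4182} \approx 129.34$)
$f{\left(o \right)} = 256$ ($f{\left(o \right)} = 4^{4} = 256$)
$\left(K{\left(f{\left(a{\left(l \right)} \right)} \right)} + J\right) - 33400 = \left(-40 + 2 \sqrt{4182}\right) - 33400 = -33440 + 2 \sqrt{4182}$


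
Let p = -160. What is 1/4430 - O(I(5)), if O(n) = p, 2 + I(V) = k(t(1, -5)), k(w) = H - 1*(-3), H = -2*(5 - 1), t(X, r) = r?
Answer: 708801/4430 ≈ 160.00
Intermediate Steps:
H = -8 (H = -2*4 = -8)
k(w) = -5 (k(w) = -8 - 1*(-3) = -8 + 3 = -5)
I(V) = -7 (I(V) = -2 - 5 = -7)
O(n) = -160
1/4430 - O(I(5)) = 1/4430 - 1*(-160) = 1/4430 + 160 = 708801/4430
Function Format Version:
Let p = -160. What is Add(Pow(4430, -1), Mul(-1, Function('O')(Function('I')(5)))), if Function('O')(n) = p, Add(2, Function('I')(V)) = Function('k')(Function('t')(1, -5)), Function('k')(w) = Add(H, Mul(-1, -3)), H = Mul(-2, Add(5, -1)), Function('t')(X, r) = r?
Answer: Rational(708801, 4430) ≈ 160.00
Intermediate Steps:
H = -8 (H = Mul(-2, 4) = -8)
Function('k')(w) = -5 (Function('k')(w) = Add(-8, Mul(-1, -3)) = Add(-8, 3) = -5)
Function('I')(V) = -7 (Function('I')(V) = Add(-2, -5) = -7)
Function('O')(n) = -160
Add(Pow(4430, -1), Mul(-1, Function('O')(Function('I')(5)))) = Add(Pow(4430, -1), Mul(-1, -160)) = Add(Rational(1, 4430), 160) = Rational(708801, 4430)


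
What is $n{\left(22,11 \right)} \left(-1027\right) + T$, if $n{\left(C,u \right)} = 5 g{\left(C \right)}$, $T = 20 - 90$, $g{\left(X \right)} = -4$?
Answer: $20470$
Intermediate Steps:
$T = -70$ ($T = 20 - 90 = -70$)
$n{\left(C,u \right)} = -20$ ($n{\left(C,u \right)} = 5 \left(-4\right) = -20$)
$n{\left(22,11 \right)} \left(-1027\right) + T = \left(-20\right) \left(-1027\right) - 70 = 20540 - 70 = 20470$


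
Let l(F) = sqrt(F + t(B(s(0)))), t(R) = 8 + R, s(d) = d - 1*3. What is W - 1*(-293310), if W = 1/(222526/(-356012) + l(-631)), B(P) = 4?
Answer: 5756530685275297852/19626097661453 - 31686136036*I*sqrt(619)/19626097661453 ≈ 2.9331e+5 - 0.040168*I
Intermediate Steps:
s(d) = -3 + d (s(d) = d - 3 = -3 + d)
l(F) = sqrt(12 + F) (l(F) = sqrt(F + (8 + 4)) = sqrt(F + 12) = sqrt(12 + F))
W = 1/(-111263/178006 + I*sqrt(619)) (W = 1/(222526/(-356012) + sqrt(12 - 631)) = 1/(222526*(-1/356012) + sqrt(-619)) = 1/(-111263/178006 + I*sqrt(619)) ≈ -0.0010091 - 0.040168*I)
W - 1*(-293310) = (-19805481578/19626097661453 - 31686136036*I*sqrt(619)/19626097661453) - 1*(-293310) = (-19805481578/19626097661453 - 31686136036*I*sqrt(619)/19626097661453) + 293310 = 5756530685275297852/19626097661453 - 31686136036*I*sqrt(619)/19626097661453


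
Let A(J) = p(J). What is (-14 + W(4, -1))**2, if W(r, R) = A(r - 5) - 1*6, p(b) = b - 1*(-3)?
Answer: 324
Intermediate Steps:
p(b) = 3 + b (p(b) = b + 3 = 3 + b)
A(J) = 3 + J
W(r, R) = -8 + r (W(r, R) = (3 + (r - 5)) - 1*6 = (3 + (-5 + r)) - 6 = (-2 + r) - 6 = -8 + r)
(-14 + W(4, -1))**2 = (-14 + (-8 + 4))**2 = (-14 - 4)**2 = (-18)**2 = 324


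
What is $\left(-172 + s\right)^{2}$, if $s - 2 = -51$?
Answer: $48841$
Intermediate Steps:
$s = -49$ ($s = 2 - 51 = -49$)
$\left(-172 + s\right)^{2} = \left(-172 - 49\right)^{2} = \left(-221\right)^{2} = 48841$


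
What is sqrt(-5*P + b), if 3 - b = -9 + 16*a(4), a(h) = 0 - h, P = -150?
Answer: sqrt(826) ≈ 28.740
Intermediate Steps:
a(h) = -h
b = 76 (b = 3 - (-9 + 16*(-1*4)) = 3 - (-9 + 16*(-4)) = 3 - (-9 - 64) = 3 - 1*(-73) = 3 + 73 = 76)
sqrt(-5*P + b) = sqrt(-5*(-150) + 76) = sqrt(750 + 76) = sqrt(826)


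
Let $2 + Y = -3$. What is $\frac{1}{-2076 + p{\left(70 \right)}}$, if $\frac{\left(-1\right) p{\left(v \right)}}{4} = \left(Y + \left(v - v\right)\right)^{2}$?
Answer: $- \frac{1}{2176} \approx -0.00045956$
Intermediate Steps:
$Y = -5$ ($Y = -2 - 3 = -5$)
$p{\left(v \right)} = -100$ ($p{\left(v \right)} = - 4 \left(-5 + \left(v - v\right)\right)^{2} = - 4 \left(-5 + 0\right)^{2} = - 4 \left(-5\right)^{2} = \left(-4\right) 25 = -100$)
$\frac{1}{-2076 + p{\left(70 \right)}} = \frac{1}{-2076 - 100} = \frac{1}{-2176} = - \frac{1}{2176}$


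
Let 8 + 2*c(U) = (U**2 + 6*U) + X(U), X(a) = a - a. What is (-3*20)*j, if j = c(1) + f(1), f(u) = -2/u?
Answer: 150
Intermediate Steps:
X(a) = 0
c(U) = -4 + U**2/2 + 3*U (c(U) = -4 + ((U**2 + 6*U) + 0)/2 = -4 + (U**2 + 6*U)/2 = -4 + (U**2/2 + 3*U) = -4 + U**2/2 + 3*U)
j = -5/2 (j = (-4 + (1/2)*1**2 + 3*1) - 2/1 = (-4 + (1/2)*1 + 3) - 2*1 = (-4 + 1/2 + 3) - 2 = -1/2 - 2 = -5/2 ≈ -2.5000)
(-3*20)*j = -3*20*(-5/2) = -60*(-5/2) = 150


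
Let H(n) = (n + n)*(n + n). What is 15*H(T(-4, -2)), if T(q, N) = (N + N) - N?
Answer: 240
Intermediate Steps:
T(q, N) = N (T(q, N) = 2*N - N = N)
H(n) = 4*n² (H(n) = (2*n)*(2*n) = 4*n²)
15*H(T(-4, -2)) = 15*(4*(-2)²) = 15*(4*4) = 15*16 = 240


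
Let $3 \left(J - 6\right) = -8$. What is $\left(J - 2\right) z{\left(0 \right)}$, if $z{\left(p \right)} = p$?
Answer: $0$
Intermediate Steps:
$J = \frac{10}{3}$ ($J = 6 + \frac{1}{3} \left(-8\right) = 6 - \frac{8}{3} = \frac{10}{3} \approx 3.3333$)
$\left(J - 2\right) z{\left(0 \right)} = \left(\frac{10}{3} - 2\right) 0 = \frac{4}{3} \cdot 0 = 0$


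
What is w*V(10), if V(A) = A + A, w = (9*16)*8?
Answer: 23040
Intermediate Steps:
w = 1152 (w = 144*8 = 1152)
V(A) = 2*A
w*V(10) = 1152*(2*10) = 1152*20 = 23040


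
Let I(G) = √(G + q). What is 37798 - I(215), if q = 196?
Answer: 37798 - √411 ≈ 37778.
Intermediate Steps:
I(G) = √(196 + G) (I(G) = √(G + 196) = √(196 + G))
37798 - I(215) = 37798 - √(196 + 215) = 37798 - √411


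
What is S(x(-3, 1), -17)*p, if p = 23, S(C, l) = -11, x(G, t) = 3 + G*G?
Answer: -253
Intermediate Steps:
x(G, t) = 3 + G²
S(x(-3, 1), -17)*p = -11*23 = -253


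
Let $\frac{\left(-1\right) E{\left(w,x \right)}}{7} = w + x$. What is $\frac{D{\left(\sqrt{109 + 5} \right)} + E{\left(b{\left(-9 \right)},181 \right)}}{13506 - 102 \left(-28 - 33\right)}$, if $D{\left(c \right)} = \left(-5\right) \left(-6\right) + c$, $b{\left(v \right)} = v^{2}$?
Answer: $- \frac{451}{4932} + \frac{\sqrt{114}}{19728} \approx -0.090902$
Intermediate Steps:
$E{\left(w,x \right)} = - 7 w - 7 x$ ($E{\left(w,x \right)} = - 7 \left(w + x\right) = - 7 w - 7 x$)
$D{\left(c \right)} = 30 + c$
$\frac{D{\left(\sqrt{109 + 5} \right)} + E{\left(b{\left(-9 \right)},181 \right)}}{13506 - 102 \left(-28 - 33\right)} = \frac{\left(30 + \sqrt{109 + 5}\right) - \left(1267 + 7 \left(-9\right)^{2}\right)}{13506 - 102 \left(-28 - 33\right)} = \frac{\left(30 + \sqrt{114}\right) - 1834}{13506 - -6222} = \frac{\left(30 + \sqrt{114}\right) - 1834}{13506 + 6222} = \frac{\left(30 + \sqrt{114}\right) - 1834}{19728} = \left(-1804 + \sqrt{114}\right) \frac{1}{19728} = - \frac{451}{4932} + \frac{\sqrt{114}}{19728}$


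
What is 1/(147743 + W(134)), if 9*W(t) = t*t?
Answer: 9/1347643 ≈ 6.6783e-6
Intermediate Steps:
W(t) = t**2/9 (W(t) = (t*t)/9 = t**2/9)
1/(147743 + W(134)) = 1/(147743 + (1/9)*134**2) = 1/(147743 + (1/9)*17956) = 1/(147743 + 17956/9) = 1/(1347643/9) = 9/1347643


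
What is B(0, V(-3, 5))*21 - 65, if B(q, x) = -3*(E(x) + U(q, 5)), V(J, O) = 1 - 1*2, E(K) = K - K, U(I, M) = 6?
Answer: -443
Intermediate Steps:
E(K) = 0
V(J, O) = -1 (V(J, O) = 1 - 2 = -1)
B(q, x) = -18 (B(q, x) = -3*(0 + 6) = -3*6 = -18)
B(0, V(-3, 5))*21 - 65 = -18*21 - 65 = -378 - 65 = -443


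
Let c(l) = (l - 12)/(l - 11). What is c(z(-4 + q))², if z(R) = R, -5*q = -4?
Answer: 5776/5041 ≈ 1.1458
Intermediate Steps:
q = ⅘ (q = -⅕*(-4) = ⅘ ≈ 0.80000)
c(l) = (-12 + l)/(-11 + l)
c(z(-4 + q))² = ((-12 + (-4 + ⅘))/(-11 + (-4 + ⅘)))² = ((-12 - 16/5)/(-11 - 16/5))² = (-76/5/(-71/5))² = (-5/71*(-76/5))² = (76/71)² = 5776/5041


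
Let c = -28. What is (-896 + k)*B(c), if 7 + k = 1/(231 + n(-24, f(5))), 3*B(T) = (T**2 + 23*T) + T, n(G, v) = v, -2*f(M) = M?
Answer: -46218928/1371 ≈ -33712.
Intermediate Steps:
f(M) = -M/2
B(T) = 8*T + T**2/3 (B(T) = ((T**2 + 23*T) + T)/3 = (T**2 + 24*T)/3 = 8*T + T**2/3)
k = -3197/457 (k = -7 + 1/(231 - 1/2*5) = -7 + 1/(231 - 5/2) = -7 + 1/(457/2) = -7 + 2/457 = -3197/457 ≈ -6.9956)
(-896 + k)*B(c) = (-896 - 3197/457)*((1/3)*(-28)*(24 - 28)) = -412669*(-28)*(-4)/1371 = -412669/457*112/3 = -46218928/1371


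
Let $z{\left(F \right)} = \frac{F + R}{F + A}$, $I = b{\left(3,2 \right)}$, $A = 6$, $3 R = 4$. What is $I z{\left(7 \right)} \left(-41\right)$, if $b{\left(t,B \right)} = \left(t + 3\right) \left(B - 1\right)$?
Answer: $- \frac{2050}{13} \approx -157.69$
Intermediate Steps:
$R = \frac{4}{3}$ ($R = \frac{1}{3} \cdot 4 = \frac{4}{3} \approx 1.3333$)
$b{\left(t,B \right)} = \left(-1 + B\right) \left(3 + t\right)$ ($b{\left(t,B \right)} = \left(3 + t\right) \left(-1 + B\right) = \left(-1 + B\right) \left(3 + t\right)$)
$I = 6$ ($I = -3 - 3 + 3 \cdot 2 + 2 \cdot 3 = -3 - 3 + 6 + 6 = 6$)
$z{\left(F \right)} = \frac{\frac{4}{3} + F}{6 + F}$ ($z{\left(F \right)} = \frac{F + \frac{4}{3}}{F + 6} = \frac{\frac{4}{3} + F}{6 + F}$)
$I z{\left(7 \right)} \left(-41\right) = 6 \frac{\frac{4}{3} + 7}{6 + 7} \left(-41\right) = 6 \cdot \frac{1}{13} \cdot \frac{25}{3} \left(-41\right) = 6 \cdot \frac{25}{39} \left(-41\right) = \frac{50}{13} \left(-41\right) = - \frac{2050}{13}$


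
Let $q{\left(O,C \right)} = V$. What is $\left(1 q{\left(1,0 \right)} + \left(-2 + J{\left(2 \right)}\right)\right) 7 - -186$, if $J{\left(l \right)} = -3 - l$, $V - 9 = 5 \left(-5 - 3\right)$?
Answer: $-80$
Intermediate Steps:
$V = -31$ ($V = 9 + 5 \left(-5 - 3\right) = 9 + 5 \left(-8\right) = 9 - 40 = -31$)
$q{\left(O,C \right)} = -31$
$\left(1 q{\left(1,0 \right)} + \left(-2 + J{\left(2 \right)}\right)\right) 7 - -186 = \left(1 \left(-31\right) - 7\right) 7 - -186 = \left(-31 - 7\right) 7 + 186 = \left(-38\right) 7 + 186 = -266 + 186 = -80$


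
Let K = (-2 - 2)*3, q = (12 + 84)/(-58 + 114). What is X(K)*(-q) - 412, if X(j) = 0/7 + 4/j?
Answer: -2880/7 ≈ -411.43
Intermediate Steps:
q = 12/7 (q = 96/56 = 96*(1/56) = 12/7 ≈ 1.7143)
K = -12 (K = -4*3 = -12)
X(j) = 4/j (X(j) = 0*(⅐) + 4/j = 0 + 4/j = 4/j)
X(K)*(-q) - 412 = (4/(-12))*(-1*12/7) - 412 = (4*(-1/12))*(-12/7) - 412 = -⅓*(-12/7) - 412 = 4/7 - 412 = -2880/7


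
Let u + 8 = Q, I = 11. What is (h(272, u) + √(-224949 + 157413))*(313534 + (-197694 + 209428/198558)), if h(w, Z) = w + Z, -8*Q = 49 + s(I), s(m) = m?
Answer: 109255548703/3677 + 46002336296*I*√469/33093 ≈ 2.9713e+7 + 3.0104e+7*I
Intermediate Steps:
Q = -15/2 (Q = -(49 + 11)/8 = -⅛*60 = -15/2 ≈ -7.5000)
u = -31/2 (u = -8 - 15/2 = -31/2 ≈ -15.500)
h(w, Z) = Z + w
(h(272, u) + √(-224949 + 157413))*(313534 + (-197694 + 209428/198558)) = ((-31/2 + 272) + √(-224949 + 157413))*(313534 + (-197694 + 209428/198558)) = (513/2 + √(-67536))*(313534 + (-197694 + 209428*(1/198558))) = (513/2 + 12*I*√469)*(313534 + (-197694 + 104714/99279)) = (513/2 + 12*I*√469)*(313534 - 19626757912/99279) = (513/2 + 12*I*√469)*(11500584074/99279) = 109255548703/3677 + 46002336296*I*√469/33093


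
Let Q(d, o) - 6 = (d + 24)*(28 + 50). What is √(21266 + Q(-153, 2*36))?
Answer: √11210 ≈ 105.88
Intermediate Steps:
Q(d, o) = 1878 + 78*d (Q(d, o) = 6 + (d + 24)*(28 + 50) = 6 + (24 + d)*78 = 6 + (1872 + 78*d) = 1878 + 78*d)
√(21266 + Q(-153, 2*36)) = √(21266 + (1878 + 78*(-153))) = √(21266 + (1878 - 11934)) = √(21266 - 10056) = √11210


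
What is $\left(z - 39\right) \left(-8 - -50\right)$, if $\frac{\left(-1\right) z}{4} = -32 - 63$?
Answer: $14322$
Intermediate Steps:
$z = 380$ ($z = - 4 \left(-32 - 63\right) = \left(-4\right) \left(-95\right) = 380$)
$\left(z - 39\right) \left(-8 - -50\right) = \left(380 - 39\right) \left(-8 - -50\right) = 341 \left(-8 + 50\right) = 341 \cdot 42 = 14322$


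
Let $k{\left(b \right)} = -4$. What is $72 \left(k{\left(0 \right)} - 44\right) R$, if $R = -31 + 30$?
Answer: $3456$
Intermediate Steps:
$R = -1$
$72 \left(k{\left(0 \right)} - 44\right) R = 72 \left(-4 - 44\right) \left(-1\right) = 72 \left(-48\right) \left(-1\right) = \left(-3456\right) \left(-1\right) = 3456$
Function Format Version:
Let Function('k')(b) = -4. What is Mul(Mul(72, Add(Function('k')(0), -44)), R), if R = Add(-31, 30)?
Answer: 3456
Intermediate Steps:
R = -1
Mul(Mul(72, Add(Function('k')(0), -44)), R) = Mul(Mul(72, Add(-4, -44)), -1) = Mul(Mul(72, -48), -1) = Mul(-3456, -1) = 3456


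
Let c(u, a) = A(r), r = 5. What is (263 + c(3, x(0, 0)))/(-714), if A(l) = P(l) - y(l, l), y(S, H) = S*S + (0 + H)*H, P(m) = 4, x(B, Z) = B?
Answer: -31/102 ≈ -0.30392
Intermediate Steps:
y(S, H) = H² + S² (y(S, H) = S² + H*H = S² + H² = H² + S²)
A(l) = 4 - 2*l² (A(l) = 4 - (l² + l²) = 4 - 2*l²)
c(u, a) = -46 (c(u, a) = 4 - 2*5² = 4 - 2*25 = 4 - 50 = -46)
(263 + c(3, x(0, 0)))/(-714) = (263 - 46)/(-714) = 217*(-1/714) = -31/102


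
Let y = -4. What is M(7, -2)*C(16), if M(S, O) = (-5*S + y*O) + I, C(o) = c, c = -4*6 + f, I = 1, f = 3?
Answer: 546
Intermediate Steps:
c = -21 (c = -4*6 + 3 = -24 + 3 = -21)
C(o) = -21
M(S, O) = 1 - 5*S - 4*O (M(S, O) = (-5*S - 4*O) + 1 = 1 - 5*S - 4*O)
M(7, -2)*C(16) = (1 - 5*7 - 4*(-2))*(-21) = (1 - 35 + 8)*(-21) = -26*(-21) = 546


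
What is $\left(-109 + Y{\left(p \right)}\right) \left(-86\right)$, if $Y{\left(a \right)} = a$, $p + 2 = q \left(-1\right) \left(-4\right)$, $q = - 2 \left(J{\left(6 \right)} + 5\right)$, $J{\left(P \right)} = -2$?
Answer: $11610$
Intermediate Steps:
$q = -6$ ($q = - 2 \left(-2 + 5\right) = \left(-2\right) 3 = -6$)
$p = -26$ ($p = -2 + \left(-6\right) \left(-1\right) \left(-4\right) = -2 + 6 \left(-4\right) = -2 - 24 = -26$)
$\left(-109 + Y{\left(p \right)}\right) \left(-86\right) = \left(-109 - 26\right) \left(-86\right) = \left(-135\right) \left(-86\right) = 11610$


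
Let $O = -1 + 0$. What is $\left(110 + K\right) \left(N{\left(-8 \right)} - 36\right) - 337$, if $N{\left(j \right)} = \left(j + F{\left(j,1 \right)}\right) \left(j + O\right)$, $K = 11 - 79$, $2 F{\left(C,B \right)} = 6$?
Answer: $41$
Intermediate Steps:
$F{\left(C,B \right)} = 3$ ($F{\left(C,B \right)} = \frac{1}{2} \cdot 6 = 3$)
$K = -68$ ($K = 11 - 79 = -68$)
$O = -1$
$N{\left(j \right)} = \left(-1 + j\right) \left(3 + j\right)$ ($N{\left(j \right)} = \left(j + 3\right) \left(j - 1\right) = \left(3 + j\right) \left(-1 + j\right) = \left(-1 + j\right) \left(3 + j\right)$)
$\left(110 + K\right) \left(N{\left(-8 \right)} - 36\right) - 337 = \left(110 - 68\right) \left(\left(-3 + \left(-8\right)^{2} + 2 \left(-8\right)\right) - 36\right) - 337 = 42 \left(\left(-3 + 64 - 16\right) - 36\right) - 337 = 42 \left(45 - 36\right) - 337 = 42 \cdot 9 - 337 = 378 - 337 = 41$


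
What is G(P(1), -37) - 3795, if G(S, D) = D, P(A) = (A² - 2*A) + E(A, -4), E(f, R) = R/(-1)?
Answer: -3832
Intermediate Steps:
E(f, R) = -R (E(f, R) = R*(-1) = -R)
P(A) = 4 + A² - 2*A (P(A) = (A² - 2*A) - 1*(-4) = (A² - 2*A) + 4 = 4 + A² - 2*A)
G(P(1), -37) - 3795 = -37 - 3795 = -3832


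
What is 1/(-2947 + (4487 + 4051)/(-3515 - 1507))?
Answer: -837/2468062 ≈ -0.00033913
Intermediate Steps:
1/(-2947 + (4487 + 4051)/(-3515 - 1507)) = 1/(-2947 + 8538/(-5022)) = 1/(-2947 + 8538*(-1/5022)) = 1/(-2947 - 1423/837) = 1/(-2468062/837) = -837/2468062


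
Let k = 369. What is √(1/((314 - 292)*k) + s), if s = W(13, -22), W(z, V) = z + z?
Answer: √190384238/2706 ≈ 5.0990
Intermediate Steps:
W(z, V) = 2*z
s = 26 (s = 2*13 = 26)
√(1/((314 - 292)*k) + s) = √(1/((314 - 292)*369) + 26) = √((1/369)/22 + 26) = √((1/22)*(1/369) + 26) = √(1/8118 + 26) = √(211069/8118) = √190384238/2706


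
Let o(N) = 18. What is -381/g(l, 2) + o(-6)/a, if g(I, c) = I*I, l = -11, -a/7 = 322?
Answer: -430476/136367 ≈ -3.1567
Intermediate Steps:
a = -2254 (a = -7*322 = -2254)
g(I, c) = I²
-381/g(l, 2) + o(-6)/a = -381/((-11)²) + 18/(-2254) = -381/121 + 18*(-1/2254) = -381*1/121 - 9/1127 = -381/121 - 9/1127 = -430476/136367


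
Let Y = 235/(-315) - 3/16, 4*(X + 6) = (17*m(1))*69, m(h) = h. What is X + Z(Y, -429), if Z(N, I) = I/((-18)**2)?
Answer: 7720/27 ≈ 285.93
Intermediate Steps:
X = 1149/4 (X = -6 + ((17*1)*69)/4 = -6 + (17*69)/4 = -6 + (1/4)*1173 = -6 + 1173/4 = 1149/4 ≈ 287.25)
Y = -941/1008 (Y = 235*(-1/315) - 3*1/16 = -47/63 - 3/16 = -941/1008 ≈ -0.93353)
Z(N, I) = I/324
X + Z(Y, -429) = 1149/4 + (1/324)*(-429) = 1149/4 - 143/108 = 7720/27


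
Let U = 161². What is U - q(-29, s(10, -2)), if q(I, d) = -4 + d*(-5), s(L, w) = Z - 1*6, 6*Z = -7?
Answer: 155335/6 ≈ 25889.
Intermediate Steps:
Z = -7/6 (Z = (⅙)*(-7) = -7/6 ≈ -1.1667)
s(L, w) = -43/6 (s(L, w) = -7/6 - 1*6 = -7/6 - 6 = -43/6)
q(I, d) = -4 - 5*d
U = 25921
U - q(-29, s(10, -2)) = 25921 - (-4 - 5*(-43/6)) = 25921 - (-4 + 215/6) = 25921 - 1*191/6 = 25921 - 191/6 = 155335/6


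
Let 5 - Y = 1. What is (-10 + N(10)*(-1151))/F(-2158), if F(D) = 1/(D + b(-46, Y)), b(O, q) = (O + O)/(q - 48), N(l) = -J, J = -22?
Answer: 600748380/11 ≈ 5.4614e+7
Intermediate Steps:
Y = 4 (Y = 5 - 1*1 = 5 - 1 = 4)
N(l) = 22 (N(l) = -1*(-22) = 22)
b(O, q) = 2*O/(-48 + q) (b(O, q) = (2*O)/(-48 + q) = 2*O/(-48 + q))
F(D) = 1/(23/11 + D) (F(D) = 1/(D + 2*(-46)/(-48 + 4)) = 1/(D + 2*(-46)/(-44)) = 1/(D + 2*(-46)*(-1/44)) = 1/(D + 23/11) = 1/(23/11 + D))
(-10 + N(10)*(-1151))/F(-2158) = (-10 + 22*(-1151))/((11/(23 + 11*(-2158)))) = (-10 - 25322)/((11/(23 - 23738))) = -25332/(11/(-23715)) = -25332/(11*(-1/23715)) = -25332/(-11/23715) = -25332*(-23715/11) = 600748380/11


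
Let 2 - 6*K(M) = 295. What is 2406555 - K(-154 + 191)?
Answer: 14439623/6 ≈ 2.4066e+6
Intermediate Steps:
K(M) = -293/6 (K(M) = ⅓ - ⅙*295 = ⅓ - 295/6 = -293/6)
2406555 - K(-154 + 191) = 2406555 - 1*(-293/6) = 2406555 + 293/6 = 14439623/6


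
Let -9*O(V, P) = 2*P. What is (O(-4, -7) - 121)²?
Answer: 1155625/81 ≈ 14267.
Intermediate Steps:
O(V, P) = -2*P/9
(O(-4, -7) - 121)² = (-2/9*(-7) - 121)² = (14/9 - 121)² = (-1075/9)² = 1155625/81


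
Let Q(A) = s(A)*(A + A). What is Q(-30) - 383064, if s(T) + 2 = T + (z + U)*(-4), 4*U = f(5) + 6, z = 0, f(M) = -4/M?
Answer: -380832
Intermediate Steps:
U = 13/10 (U = (-4/5 + 6)/4 = (1/4)*(26/5) = 13/10 ≈ 1.3000)
s(T) = -36/5 + T (s(T) = -2 + (T + (0 + 13/10)*(-4)) = -2 + (T + (13/10)*(-4)) = -2 + (T - 26/5) = -2 + (-26/5 + T) = -36/5 + T)
Q(A) = 2*A*(-36/5 + A) (Q(A) = (-36/5 + A)*(A + A) = (-36/5 + A)*(2*A) = 2*A*(-36/5 + A))
Q(-30) - 383064 = (2/5)*(-30)*(-36 + 5*(-30)) - 383064 = (2/5)*(-30)*(-36 - 150) - 383064 = (2/5)*(-30)*(-186) - 383064 = 2232 - 383064 = -380832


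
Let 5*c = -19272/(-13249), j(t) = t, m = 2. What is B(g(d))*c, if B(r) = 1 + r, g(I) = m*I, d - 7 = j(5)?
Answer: 96360/13249 ≈ 7.2730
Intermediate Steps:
d = 12 (d = 7 + 5 = 12)
g(I) = 2*I
c = 19272/66245 (c = (-19272/(-13249))/5 = (-19272*(-1/13249))/5 = (⅕)*(19272/13249) = 19272/66245 ≈ 0.29092)
B(g(d))*c = (1 + 2*12)*(19272/66245) = (1 + 24)*(19272/66245) = 25*(19272/66245) = 96360/13249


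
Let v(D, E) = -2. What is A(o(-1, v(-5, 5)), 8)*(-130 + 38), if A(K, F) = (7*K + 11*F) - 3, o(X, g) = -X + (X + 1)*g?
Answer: -8464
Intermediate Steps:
o(X, g) = -X + g*(1 + X) (o(X, g) = -X + (1 + X)*g = -X + g*(1 + X))
A(K, F) = -3 + 7*K + 11*F
A(o(-1, v(-5, 5)), 8)*(-130 + 38) = (-3 + 7*(-2 - 1*(-1) - 1*(-2)) + 11*8)*(-130 + 38) = (-3 + 7*(-2 + 1 + 2) + 88)*(-92) = (-3 + 7*1 + 88)*(-92) = (-3 + 7 + 88)*(-92) = 92*(-92) = -8464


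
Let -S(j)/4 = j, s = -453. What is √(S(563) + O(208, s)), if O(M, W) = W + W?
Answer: I*√3158 ≈ 56.196*I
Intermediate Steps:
O(M, W) = 2*W
S(j) = -4*j
√(S(563) + O(208, s)) = √(-4*563 + 2*(-453)) = √(-2252 - 906) = √(-3158) = I*√3158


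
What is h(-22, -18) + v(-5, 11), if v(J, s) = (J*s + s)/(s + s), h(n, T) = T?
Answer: -20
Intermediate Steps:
v(J, s) = (s + J*s)/(2*s) (v(J, s) = (s + J*s)/((2*s)) = (s + J*s)*(1/(2*s)) = (s + J*s)/(2*s))
h(-22, -18) + v(-5, 11) = -18 + (½ + (½)*(-5)) = -18 + (½ - 5/2) = -18 - 2 = -20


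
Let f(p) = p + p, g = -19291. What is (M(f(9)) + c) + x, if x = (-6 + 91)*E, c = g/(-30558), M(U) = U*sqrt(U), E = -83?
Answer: -215567399/30558 + 54*sqrt(2) ≈ -6978.0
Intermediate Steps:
f(p) = 2*p
M(U) = U**(3/2)
c = 19291/30558 (c = -19291/(-30558) = -19291*(-1/30558) = 19291/30558 ≈ 0.63129)
x = -7055 (x = (-6 + 91)*(-83) = 85*(-83) = -7055)
(M(f(9)) + c) + x = ((2*9)**(3/2) + 19291/30558) - 7055 = (18**(3/2) + 19291/30558) - 7055 = (54*sqrt(2) + 19291/30558) - 7055 = (19291/30558 + 54*sqrt(2)) - 7055 = -215567399/30558 + 54*sqrt(2)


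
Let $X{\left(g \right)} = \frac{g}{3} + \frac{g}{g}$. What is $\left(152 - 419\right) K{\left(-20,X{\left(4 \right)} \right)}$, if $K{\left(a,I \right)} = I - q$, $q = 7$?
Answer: $1246$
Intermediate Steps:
$X{\left(g \right)} = 1 + \frac{g}{3}$ ($X{\left(g \right)} = g \frac{1}{3} + 1 = \frac{g}{3} + 1 = 1 + \frac{g}{3}$)
$K{\left(a,I \right)} = -7 + I$ ($K{\left(a,I \right)} = I - 7 = -7 + I$)
$\left(152 - 419\right) K{\left(-20,X{\left(4 \right)} \right)} = \left(152 - 419\right) \left(-7 + \left(1 + \frac{1}{3} \cdot 4\right)\right) = - 267 \left(-7 + \left(1 + \frac{4}{3}\right)\right) = - 267 \left(-7 + \frac{7}{3}\right) = \left(-267\right) \left(- \frac{14}{3}\right) = 1246$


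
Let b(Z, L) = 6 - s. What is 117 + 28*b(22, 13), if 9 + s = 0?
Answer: 537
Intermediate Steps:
s = -9 (s = -9 + 0 = -9)
b(Z, L) = 15 (b(Z, L) = 6 - 1*(-9) = 6 + 9 = 15)
117 + 28*b(22, 13) = 117 + 28*15 = 117 + 420 = 537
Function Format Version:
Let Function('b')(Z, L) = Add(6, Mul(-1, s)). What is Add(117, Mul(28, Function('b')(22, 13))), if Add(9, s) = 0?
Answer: 537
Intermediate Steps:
s = -9 (s = Add(-9, 0) = -9)
Function('b')(Z, L) = 15 (Function('b')(Z, L) = Add(6, Mul(-1, -9)) = Add(6, 9) = 15)
Add(117, Mul(28, Function('b')(22, 13))) = Add(117, Mul(28, 15)) = Add(117, 420) = 537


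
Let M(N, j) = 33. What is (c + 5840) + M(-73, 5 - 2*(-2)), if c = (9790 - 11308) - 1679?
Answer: 2676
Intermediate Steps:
c = -3197 (c = -1518 - 1679 = -3197)
(c + 5840) + M(-73, 5 - 2*(-2)) = (-3197 + 5840) + 33 = 2643 + 33 = 2676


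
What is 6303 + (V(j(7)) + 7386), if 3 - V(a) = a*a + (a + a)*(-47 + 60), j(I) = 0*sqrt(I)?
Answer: 13692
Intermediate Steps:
j(I) = 0
V(a) = 3 - a**2 - 26*a (V(a) = 3 - (a*a + (a + a)*(-47 + 60)) = 3 - (a**2 + (2*a)*13) = 3 - (a**2 + 26*a) = 3 + (-a**2 - 26*a) = 3 - a**2 - 26*a)
6303 + (V(j(7)) + 7386) = 6303 + ((3 - 1*0**2 - 26*0) + 7386) = 6303 + ((3 - 1*0 + 0) + 7386) = 6303 + ((3 + 0 + 0) + 7386) = 6303 + (3 + 7386) = 6303 + 7389 = 13692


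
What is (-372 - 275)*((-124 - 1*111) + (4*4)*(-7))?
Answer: 224509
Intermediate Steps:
(-372 - 275)*((-124 - 1*111) + (4*4)*(-7)) = -647*((-124 - 111) + 16*(-7)) = -647*(-235 - 112) = -647*(-347) = 224509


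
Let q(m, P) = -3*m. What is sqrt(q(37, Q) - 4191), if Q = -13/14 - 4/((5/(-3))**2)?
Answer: 3*I*sqrt(478) ≈ 65.59*I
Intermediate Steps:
Q = -829/350 (Q = -13*1/14 - 4/((5*(-1/3))**2) = -13/14 - 4/((-5/3)**2) = -13/14 - 4/25/9 = -13/14 - 4*9/25 = -13/14 - 36/25 = -829/350 ≈ -2.3686)
sqrt(q(37, Q) - 4191) = sqrt(-3*37 - 4191) = sqrt(-111 - 4191) = sqrt(-4302) = 3*I*sqrt(478)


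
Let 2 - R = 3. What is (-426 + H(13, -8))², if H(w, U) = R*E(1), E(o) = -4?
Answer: 178084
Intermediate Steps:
R = -1 (R = 2 - 1*3 = 2 - 3 = -1)
H(w, U) = 4 (H(w, U) = -1*(-4) = 4)
(-426 + H(13, -8))² = (-426 + 4)² = (-422)² = 178084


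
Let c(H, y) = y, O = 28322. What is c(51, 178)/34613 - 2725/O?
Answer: -89279109/980309386 ≈ -0.091072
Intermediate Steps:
c(51, 178)/34613 - 2725/O = 178/34613 - 2725/28322 = -89279109/980309386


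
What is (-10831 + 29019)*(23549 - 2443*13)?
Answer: -149323480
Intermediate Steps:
(-10831 + 29019)*(23549 - 2443*13) = 18188*(23549 - 31759) = 18188*(-8210) = -149323480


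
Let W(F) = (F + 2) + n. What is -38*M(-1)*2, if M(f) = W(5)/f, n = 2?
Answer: 684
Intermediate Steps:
W(F) = 4 + F (W(F) = (F + 2) + 2 = (2 + F) + 2 = 4 + F)
M(f) = 9/f (M(f) = (4 + 5)/f = 9/f)
-38*M(-1)*2 = -342/(-1)*2 = -342*(-1)*2 = -38*(-9)*2 = 342*2 = 684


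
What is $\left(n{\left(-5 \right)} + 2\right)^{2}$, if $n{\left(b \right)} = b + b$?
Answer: $64$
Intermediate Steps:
$n{\left(b \right)} = 2 b$
$\left(n{\left(-5 \right)} + 2\right)^{2} = \left(2 \left(-5\right) + 2\right)^{2} = \left(-10 + 2\right)^{2} = \left(-8\right)^{2} = 64$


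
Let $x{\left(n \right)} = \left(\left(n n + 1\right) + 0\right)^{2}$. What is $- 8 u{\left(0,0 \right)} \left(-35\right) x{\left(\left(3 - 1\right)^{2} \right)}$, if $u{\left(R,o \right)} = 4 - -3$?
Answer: $566440$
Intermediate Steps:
$u{\left(R,o \right)} = 7$ ($u{\left(R,o \right)} = 4 + 3 = 7$)
$x{\left(n \right)} = \left(1 + n^{2}\right)^{2}$ ($x{\left(n \right)} = \left(\left(n^{2} + 1\right) + 0\right)^{2} = \left(\left(1 + n^{2}\right) + 0\right)^{2} = \left(1 + n^{2}\right)^{2}$)
$- 8 u{\left(0,0 \right)} \left(-35\right) x{\left(\left(3 - 1\right)^{2} \right)} = \left(-8\right) 7 \left(-35\right) \left(1 + \left(\left(3 - 1\right)^{2}\right)^{2}\right)^{2} = \left(-56\right) \left(-35\right) \left(1 + \left(2^{2}\right)^{2}\right)^{2} = 1960 \left(1 + 4^{2}\right)^{2} = 1960 \left(1 + 16\right)^{2} = 1960 \cdot 17^{2} = 1960 \cdot 289 = 566440$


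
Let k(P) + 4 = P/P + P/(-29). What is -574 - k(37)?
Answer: -16522/29 ≈ -569.72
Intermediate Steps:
k(P) = -3 - P/29 (k(P) = -4 + (P/P + P/(-29)) = -4 + (1 + P*(-1/29)) = -4 + (1 - P/29) = -3 - P/29)
-574 - k(37) = -574 - (-3 - 1/29*37) = -574 - (-3 - 37/29) = -574 - 1*(-124/29) = -574 + 124/29 = -16522/29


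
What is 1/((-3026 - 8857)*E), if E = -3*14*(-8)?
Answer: -1/3992688 ≈ -2.5046e-7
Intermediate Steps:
E = 336 (E = -42*(-8) = 336)
1/((-3026 - 8857)*E) = 1/(-3026 - 8857*336) = (1/336)/(-11883) = -1/11883*1/336 = -1/3992688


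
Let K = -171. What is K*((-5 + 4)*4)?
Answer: 684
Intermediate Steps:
K*((-5 + 4)*4) = -171*(-5 + 4)*4 = -(-171)*4 = -171*(-4) = 684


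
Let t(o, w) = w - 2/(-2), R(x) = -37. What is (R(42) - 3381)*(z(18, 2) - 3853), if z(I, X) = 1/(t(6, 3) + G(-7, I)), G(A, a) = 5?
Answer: 118522568/9 ≈ 1.3169e+7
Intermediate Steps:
t(o, w) = 1 + w (t(o, w) = w - 2*(-½) = w + 1 = 1 + w)
z(I, X) = ⅑ (z(I, X) = 1/((1 + 3) + 5) = 1/(4 + 5) = 1/9 = ⅑)
(R(42) - 3381)*(z(18, 2) - 3853) = (-37 - 3381)*(⅑ - 3853) = -3418*(-34676/9) = 118522568/9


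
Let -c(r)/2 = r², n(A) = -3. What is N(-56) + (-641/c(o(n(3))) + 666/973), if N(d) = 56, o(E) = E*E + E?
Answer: 4594781/70056 ≈ 65.587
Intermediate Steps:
o(E) = E + E² (o(E) = E² + E = E + E²)
c(r) = -2*r²
N(-56) + (-641/c(o(n(3))) + 666/973) = 56 + (-641*(-1/(18*(1 - 3)²)) + 666/973) = 56 + (-641/((-2*(-3*(-2))²)) + 666*(1/973)) = 56 + (-641/((-2*6²)) + 666/973) = 56 + (-641/((-2*36)) + 666/973) = 56 + (-641/(-72) + 666/973) = 56 + (-641*(-1/72) + 666/973) = 56 + (641/72 + 666/973) = 56 + 671645/70056 = 4594781/70056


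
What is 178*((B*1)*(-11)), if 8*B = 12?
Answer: -2937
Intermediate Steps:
B = 3/2 (B = (⅛)*12 = 3/2 ≈ 1.5000)
178*((B*1)*(-11)) = 178*(((3/2)*1)*(-11)) = 178*((3/2)*(-11)) = 178*(-33/2) = -2937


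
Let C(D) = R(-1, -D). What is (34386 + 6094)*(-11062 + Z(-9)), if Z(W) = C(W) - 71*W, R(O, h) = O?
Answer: -421963520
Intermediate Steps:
C(D) = -1
Z(W) = -1 - 71*W
(34386 + 6094)*(-11062 + Z(-9)) = (34386 + 6094)*(-11062 + (-1 - 71*(-9))) = 40480*(-11062 + (-1 + 639)) = 40480*(-11062 + 638) = 40480*(-10424) = -421963520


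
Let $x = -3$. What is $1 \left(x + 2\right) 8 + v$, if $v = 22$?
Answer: $14$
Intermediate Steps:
$1 \left(x + 2\right) 8 + v = 1 \left(-3 + 2\right) 8 + 22 = 1 \left(-1\right) 8 + 22 = \left(-1\right) 8 + 22 = -8 + 22 = 14$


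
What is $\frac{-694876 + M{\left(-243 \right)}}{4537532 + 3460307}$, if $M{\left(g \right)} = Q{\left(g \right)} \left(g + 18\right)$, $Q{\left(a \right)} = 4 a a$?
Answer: $- \frac{53838976}{7997839} \approx -6.7317$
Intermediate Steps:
$Q{\left(a \right)} = 4 a^{2}$
$M{\left(g \right)} = 4 g^{2} \left(18 + g\right)$ ($M{\left(g \right)} = 4 g^{2} \left(g + 18\right) = 4 g^{2} \left(18 + g\right)$)
$\frac{-694876 + M{\left(-243 \right)}}{4537532 + 3460307} = \frac{-694876 + 4 \left(-243\right)^{2} \left(18 - 243\right)}{4537532 + 3460307} = \frac{-694876 + 4 \cdot 59049 \left(-225\right)}{7997839} = \left(-694876 - 53144100\right) \frac{1}{7997839} = \left(-53838976\right) \frac{1}{7997839} = - \frac{53838976}{7997839}$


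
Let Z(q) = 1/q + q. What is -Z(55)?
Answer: -3026/55 ≈ -55.018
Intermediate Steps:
Z(q) = q + 1/q
-Z(55) = -(55 + 1/55) = -1*3026/55 = -3026/55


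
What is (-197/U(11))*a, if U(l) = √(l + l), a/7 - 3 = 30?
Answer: -4137*√22/2 ≈ -9702.1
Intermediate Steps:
a = 231 (a = 21 + 7*30 = 21 + 210 = 231)
U(l) = √2*√l (U(l) = √(2*l) = √2*√l)
(-197/U(11))*a = -197*√22/22*231 = -4137*√22/2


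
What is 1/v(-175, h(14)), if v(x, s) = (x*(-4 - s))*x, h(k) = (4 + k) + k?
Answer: -1/1102500 ≈ -9.0703e-7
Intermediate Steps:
h(k) = 4 + 2*k
v(x, s) = x²*(-4 - s)
1/v(-175, h(14)) = 1/((-175)²*(-4 - (4 + 2*14))) = 1/(30625*(-4 - (4 + 28))) = 1/(30625*(-4 - 1*32)) = 1/(30625*(-4 - 32)) = 1/(30625*(-36)) = 1/(-1102500) = -1/1102500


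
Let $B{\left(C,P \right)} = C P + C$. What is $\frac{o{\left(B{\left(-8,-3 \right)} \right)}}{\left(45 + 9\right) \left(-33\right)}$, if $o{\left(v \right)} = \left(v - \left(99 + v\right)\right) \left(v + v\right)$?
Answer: $\frac{16}{9} \approx 1.7778$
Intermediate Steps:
$B{\left(C,P \right)} = C + C P$
$o{\left(v \right)} = - 198 v$ ($o{\left(v \right)} = - 99 \cdot 2 v = - 198 v$)
$\frac{o{\left(B{\left(-8,-3 \right)} \right)}}{\left(45 + 9\right) \left(-33\right)} = \frac{\left(-198\right) \left(- 8 \left(1 - 3\right)\right)}{\left(45 + 9\right) \left(-33\right)} = \frac{\left(-198\right) \left(\left(-8\right) \left(-2\right)\right)}{54 \left(-33\right)} = \frac{\left(-198\right) 16}{-1782} = \left(-3168\right) \left(- \frac{1}{1782}\right) = \frac{16}{9}$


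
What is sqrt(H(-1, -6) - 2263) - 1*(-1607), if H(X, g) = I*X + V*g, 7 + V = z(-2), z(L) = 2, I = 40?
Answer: 1607 + I*sqrt(2273) ≈ 1607.0 + 47.676*I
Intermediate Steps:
V = -5 (V = -7 + 2 = -5)
H(X, g) = -5*g + 40*X (H(X, g) = 40*X - 5*g = -5*g + 40*X)
sqrt(H(-1, -6) - 2263) - 1*(-1607) = sqrt((-5*(-6) + 40*(-1)) - 2263) - 1*(-1607) = sqrt((30 - 40) - 2263) + 1607 = sqrt(-10 - 2263) + 1607 = sqrt(-2273) + 1607 = I*sqrt(2273) + 1607 = 1607 + I*sqrt(2273)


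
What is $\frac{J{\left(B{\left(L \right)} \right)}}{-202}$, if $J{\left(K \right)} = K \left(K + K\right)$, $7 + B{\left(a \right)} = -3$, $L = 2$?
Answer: $- \frac{100}{101} \approx -0.9901$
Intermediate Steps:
$B{\left(a \right)} = -10$ ($B{\left(a \right)} = -7 - 3 = -10$)
$J{\left(K \right)} = 2 K^{2}$ ($J{\left(K \right)} = K 2 K = 2 K^{2}$)
$\frac{J{\left(B{\left(L \right)} \right)}}{-202} = \frac{2 \left(-10\right)^{2}}{-202} = 2 \cdot 100 \left(- \frac{1}{202}\right) = 200 \left(- \frac{1}{202}\right) = - \frac{100}{101}$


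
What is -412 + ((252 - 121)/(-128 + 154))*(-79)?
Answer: -21061/26 ≈ -810.04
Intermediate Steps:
-412 + ((252 - 121)/(-128 + 154))*(-79) = -412 + (131/26)*(-79) = -412 - 10349/26 = -21061/26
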